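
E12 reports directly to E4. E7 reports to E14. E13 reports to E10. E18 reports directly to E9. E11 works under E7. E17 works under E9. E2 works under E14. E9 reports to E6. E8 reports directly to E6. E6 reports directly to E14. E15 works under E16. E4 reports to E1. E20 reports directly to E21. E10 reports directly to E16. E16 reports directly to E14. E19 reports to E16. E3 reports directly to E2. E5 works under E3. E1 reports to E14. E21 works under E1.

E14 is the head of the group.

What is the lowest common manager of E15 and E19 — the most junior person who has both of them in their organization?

E16

E15's chain of managers is E16, E14. E19's chain of managers is E16, E14. The first manager that appears in both chains is E16.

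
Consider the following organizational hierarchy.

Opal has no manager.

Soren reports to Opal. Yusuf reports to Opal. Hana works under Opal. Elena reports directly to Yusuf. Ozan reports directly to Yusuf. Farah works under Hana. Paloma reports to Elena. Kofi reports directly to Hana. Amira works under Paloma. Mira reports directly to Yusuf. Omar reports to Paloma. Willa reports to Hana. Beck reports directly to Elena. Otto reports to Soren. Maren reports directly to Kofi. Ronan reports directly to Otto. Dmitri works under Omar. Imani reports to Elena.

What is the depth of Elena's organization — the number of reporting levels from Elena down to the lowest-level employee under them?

3

The longest chain under Elena runs Elena → Paloma → Omar → Dmitri, which is 3 levels below Elena.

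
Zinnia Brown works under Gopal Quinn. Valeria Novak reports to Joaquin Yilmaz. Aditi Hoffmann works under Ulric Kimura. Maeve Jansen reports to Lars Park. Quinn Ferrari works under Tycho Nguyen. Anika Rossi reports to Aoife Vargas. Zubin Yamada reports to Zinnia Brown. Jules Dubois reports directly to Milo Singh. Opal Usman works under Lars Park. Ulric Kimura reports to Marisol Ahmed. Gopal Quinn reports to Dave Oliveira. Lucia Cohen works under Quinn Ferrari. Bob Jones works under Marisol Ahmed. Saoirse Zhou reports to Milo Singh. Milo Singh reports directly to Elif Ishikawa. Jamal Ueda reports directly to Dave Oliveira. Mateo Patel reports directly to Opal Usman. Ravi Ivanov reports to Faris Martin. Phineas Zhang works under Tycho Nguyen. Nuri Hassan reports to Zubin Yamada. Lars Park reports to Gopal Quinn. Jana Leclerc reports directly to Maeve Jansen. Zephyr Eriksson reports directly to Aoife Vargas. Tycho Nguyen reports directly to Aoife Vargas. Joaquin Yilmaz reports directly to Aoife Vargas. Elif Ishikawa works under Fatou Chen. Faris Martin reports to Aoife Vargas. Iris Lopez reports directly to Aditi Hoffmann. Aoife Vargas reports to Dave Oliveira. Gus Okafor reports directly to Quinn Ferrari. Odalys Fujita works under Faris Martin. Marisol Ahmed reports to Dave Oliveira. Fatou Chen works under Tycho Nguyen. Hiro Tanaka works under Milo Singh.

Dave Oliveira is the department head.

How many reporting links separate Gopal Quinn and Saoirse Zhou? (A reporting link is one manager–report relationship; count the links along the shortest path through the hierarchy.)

Gopal Quinn is 1 level below Dave Oliveira, and Saoirse Zhou is 6 levels below Dave Oliveira (their lowest common manager). The shortest path runs up from Gopal Quinn to Dave Oliveira and back down to Saoirse Zhou: 1 + 6 = 7 links.

7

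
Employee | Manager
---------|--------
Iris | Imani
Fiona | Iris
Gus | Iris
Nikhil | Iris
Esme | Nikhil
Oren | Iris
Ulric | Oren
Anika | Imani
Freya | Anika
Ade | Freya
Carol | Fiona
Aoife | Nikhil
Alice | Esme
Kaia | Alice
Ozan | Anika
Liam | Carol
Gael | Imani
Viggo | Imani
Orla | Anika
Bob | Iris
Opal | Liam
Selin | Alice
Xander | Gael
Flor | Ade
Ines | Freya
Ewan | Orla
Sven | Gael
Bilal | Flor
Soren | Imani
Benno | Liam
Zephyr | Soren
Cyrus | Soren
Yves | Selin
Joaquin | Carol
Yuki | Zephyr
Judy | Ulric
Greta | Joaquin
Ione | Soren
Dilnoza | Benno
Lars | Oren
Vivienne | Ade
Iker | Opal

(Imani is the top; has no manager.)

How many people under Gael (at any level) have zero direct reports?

The people in Gael's organization with no one reporting to them are Sven, Xander. That is 2.

2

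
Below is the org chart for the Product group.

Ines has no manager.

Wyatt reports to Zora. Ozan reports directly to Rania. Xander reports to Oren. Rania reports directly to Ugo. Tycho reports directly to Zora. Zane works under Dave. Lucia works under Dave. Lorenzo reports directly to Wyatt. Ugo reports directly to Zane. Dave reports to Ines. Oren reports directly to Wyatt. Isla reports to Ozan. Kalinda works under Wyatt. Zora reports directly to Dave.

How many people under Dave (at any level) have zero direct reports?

The people in Dave's organization with no one reporting to them are Tycho, Kalinda, Lorenzo, Xander, Isla, Lucia. That is 6.

6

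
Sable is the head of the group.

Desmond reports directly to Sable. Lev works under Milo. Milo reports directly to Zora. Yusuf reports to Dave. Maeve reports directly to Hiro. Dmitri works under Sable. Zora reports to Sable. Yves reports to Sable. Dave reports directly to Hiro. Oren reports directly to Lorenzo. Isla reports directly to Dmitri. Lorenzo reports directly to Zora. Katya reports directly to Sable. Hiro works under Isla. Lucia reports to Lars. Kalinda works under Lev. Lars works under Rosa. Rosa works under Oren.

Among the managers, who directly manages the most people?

Direct-report counts: Sable has 5; Dmitri has 1; Isla has 1; Hiro has 2; Dave has 1; Zora has 2; Lorenzo has 1; Oren has 1; Rosa has 1; Lars has 1; Milo has 1; Lev has 1. The largest is 5, held by Sable.

Sable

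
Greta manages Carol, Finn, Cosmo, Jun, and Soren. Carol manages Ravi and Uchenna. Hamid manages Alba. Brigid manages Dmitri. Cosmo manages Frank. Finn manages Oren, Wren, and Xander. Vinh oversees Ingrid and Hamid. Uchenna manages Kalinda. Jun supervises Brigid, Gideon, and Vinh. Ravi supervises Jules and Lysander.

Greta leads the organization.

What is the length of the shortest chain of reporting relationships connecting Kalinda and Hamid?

Kalinda is 3 levels below Greta, and Hamid is 3 levels below Greta (their lowest common manager). The shortest path runs up from Kalinda to Greta and back down to Hamid: 3 + 3 = 6 links.

6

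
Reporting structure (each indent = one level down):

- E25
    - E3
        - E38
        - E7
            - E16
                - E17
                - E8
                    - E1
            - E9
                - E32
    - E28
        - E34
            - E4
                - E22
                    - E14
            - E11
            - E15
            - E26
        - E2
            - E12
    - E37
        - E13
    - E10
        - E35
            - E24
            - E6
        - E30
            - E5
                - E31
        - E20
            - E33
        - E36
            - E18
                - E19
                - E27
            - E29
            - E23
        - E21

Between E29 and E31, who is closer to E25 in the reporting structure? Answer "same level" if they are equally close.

E29 is 3 levels below E25; E31 is 4. E29 is higher.

E29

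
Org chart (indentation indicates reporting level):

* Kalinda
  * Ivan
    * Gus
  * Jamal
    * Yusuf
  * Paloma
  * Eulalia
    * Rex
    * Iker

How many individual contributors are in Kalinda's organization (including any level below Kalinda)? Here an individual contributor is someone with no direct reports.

The people in Kalinda's organization with no one reporting to them are Iker, Rex, Paloma, Yusuf, Gus. That is 5.

5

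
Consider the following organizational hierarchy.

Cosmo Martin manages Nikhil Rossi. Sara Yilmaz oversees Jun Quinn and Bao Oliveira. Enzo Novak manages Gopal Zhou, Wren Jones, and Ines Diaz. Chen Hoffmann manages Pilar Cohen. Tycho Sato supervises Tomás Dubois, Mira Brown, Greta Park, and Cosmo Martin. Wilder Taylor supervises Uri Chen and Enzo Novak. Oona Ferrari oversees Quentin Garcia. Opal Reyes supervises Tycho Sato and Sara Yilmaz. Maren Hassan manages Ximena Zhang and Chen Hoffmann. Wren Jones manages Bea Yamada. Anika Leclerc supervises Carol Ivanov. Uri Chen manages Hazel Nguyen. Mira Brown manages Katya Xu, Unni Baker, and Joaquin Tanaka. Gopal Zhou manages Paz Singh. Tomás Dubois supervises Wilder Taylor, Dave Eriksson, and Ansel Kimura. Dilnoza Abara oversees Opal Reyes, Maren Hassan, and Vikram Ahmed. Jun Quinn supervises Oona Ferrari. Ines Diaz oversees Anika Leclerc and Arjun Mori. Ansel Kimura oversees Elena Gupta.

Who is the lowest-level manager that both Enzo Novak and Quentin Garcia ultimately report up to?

Opal Reyes

Enzo Novak's chain of managers is Wilder Taylor, Tomás Dubois, Tycho Sato, Opal Reyes, Dilnoza Abara. Quentin Garcia's chain of managers is Oona Ferrari, Jun Quinn, Sara Yilmaz, Opal Reyes, Dilnoza Abara. The first manager that appears in both chains is Opal Reyes.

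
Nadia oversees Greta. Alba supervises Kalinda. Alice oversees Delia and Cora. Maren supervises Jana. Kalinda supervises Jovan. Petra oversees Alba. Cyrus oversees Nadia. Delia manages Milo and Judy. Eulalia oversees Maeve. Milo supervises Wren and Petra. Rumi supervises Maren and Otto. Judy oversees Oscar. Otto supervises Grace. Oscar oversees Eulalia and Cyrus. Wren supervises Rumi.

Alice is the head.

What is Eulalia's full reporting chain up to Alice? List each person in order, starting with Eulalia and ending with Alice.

Eulalia -> Oscar -> Judy -> Delia -> Alice

Eulalia reports to Oscar. Oscar reports to Judy. Judy reports to Delia. Delia reports to Alice. Alice is at the top.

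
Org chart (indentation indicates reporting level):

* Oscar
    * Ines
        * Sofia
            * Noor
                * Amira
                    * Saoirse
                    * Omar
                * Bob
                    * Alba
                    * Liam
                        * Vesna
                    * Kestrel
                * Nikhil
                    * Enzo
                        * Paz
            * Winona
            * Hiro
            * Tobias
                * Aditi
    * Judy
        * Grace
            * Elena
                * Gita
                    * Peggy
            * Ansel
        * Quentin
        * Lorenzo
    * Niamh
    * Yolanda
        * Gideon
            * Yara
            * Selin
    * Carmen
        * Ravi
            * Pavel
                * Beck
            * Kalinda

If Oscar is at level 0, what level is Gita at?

Chain from Gita up to Oscar: Gita → Elena → Grace → Judy → Oscar. That is 4 steps up, so Gita is 4 levels below Oscar.

4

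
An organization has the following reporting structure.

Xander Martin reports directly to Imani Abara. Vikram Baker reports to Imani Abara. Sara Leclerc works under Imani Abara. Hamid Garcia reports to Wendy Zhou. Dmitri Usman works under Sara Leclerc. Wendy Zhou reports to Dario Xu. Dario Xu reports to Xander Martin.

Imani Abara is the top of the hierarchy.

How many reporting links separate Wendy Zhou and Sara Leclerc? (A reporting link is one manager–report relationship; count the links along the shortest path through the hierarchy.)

Wendy Zhou is 3 levels below Imani Abara, and Sara Leclerc is 1 level below Imani Abara (their lowest common manager). The shortest path runs up from Wendy Zhou to Imani Abara and back down to Sara Leclerc: 3 + 1 = 4 links.

4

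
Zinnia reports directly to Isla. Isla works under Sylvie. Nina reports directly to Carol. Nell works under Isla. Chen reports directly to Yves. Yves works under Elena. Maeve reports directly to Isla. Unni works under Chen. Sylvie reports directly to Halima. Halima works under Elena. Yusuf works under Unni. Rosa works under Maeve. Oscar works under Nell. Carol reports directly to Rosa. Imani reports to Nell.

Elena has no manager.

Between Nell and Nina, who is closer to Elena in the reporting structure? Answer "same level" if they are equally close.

Nell is 4 levels below Elena; Nina is 7. Nell is higher.

Nell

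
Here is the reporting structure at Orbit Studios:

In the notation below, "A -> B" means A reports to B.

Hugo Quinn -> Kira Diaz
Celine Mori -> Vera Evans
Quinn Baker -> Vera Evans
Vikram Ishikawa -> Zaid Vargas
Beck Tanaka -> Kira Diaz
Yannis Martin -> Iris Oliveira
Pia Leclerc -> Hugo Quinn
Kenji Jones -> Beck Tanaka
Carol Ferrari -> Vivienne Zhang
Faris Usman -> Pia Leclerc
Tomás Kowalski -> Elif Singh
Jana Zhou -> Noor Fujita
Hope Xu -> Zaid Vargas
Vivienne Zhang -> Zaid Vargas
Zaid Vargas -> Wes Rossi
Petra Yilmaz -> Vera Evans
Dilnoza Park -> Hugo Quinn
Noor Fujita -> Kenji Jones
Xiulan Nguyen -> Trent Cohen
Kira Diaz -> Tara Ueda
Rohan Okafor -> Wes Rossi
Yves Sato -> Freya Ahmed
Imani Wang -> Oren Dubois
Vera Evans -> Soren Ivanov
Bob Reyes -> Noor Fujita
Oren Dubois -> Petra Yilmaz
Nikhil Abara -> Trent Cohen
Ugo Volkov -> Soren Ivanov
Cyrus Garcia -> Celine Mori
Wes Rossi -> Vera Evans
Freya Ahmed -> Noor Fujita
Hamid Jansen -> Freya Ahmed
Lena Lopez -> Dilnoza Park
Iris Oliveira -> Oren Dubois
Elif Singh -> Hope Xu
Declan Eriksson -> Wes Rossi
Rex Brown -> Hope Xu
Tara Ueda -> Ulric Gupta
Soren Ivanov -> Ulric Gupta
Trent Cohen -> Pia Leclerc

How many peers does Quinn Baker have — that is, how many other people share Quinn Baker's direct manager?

Quinn Baker reports to Vera Evans. Vera Evans's other direct reports are Wes Rossi, Petra Yilmaz, Celine Mori — 3 peers.

3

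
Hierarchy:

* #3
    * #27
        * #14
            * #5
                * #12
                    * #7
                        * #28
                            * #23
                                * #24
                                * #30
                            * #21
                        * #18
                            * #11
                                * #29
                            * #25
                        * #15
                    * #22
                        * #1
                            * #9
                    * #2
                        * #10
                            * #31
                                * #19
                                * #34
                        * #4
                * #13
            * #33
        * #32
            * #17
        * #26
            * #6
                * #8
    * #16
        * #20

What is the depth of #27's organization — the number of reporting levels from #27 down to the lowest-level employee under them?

The longest chain under #27 runs #27 → #14 → #5 → #12 → #2 → #10 → #31 → #34, which is 7 levels below #27.

7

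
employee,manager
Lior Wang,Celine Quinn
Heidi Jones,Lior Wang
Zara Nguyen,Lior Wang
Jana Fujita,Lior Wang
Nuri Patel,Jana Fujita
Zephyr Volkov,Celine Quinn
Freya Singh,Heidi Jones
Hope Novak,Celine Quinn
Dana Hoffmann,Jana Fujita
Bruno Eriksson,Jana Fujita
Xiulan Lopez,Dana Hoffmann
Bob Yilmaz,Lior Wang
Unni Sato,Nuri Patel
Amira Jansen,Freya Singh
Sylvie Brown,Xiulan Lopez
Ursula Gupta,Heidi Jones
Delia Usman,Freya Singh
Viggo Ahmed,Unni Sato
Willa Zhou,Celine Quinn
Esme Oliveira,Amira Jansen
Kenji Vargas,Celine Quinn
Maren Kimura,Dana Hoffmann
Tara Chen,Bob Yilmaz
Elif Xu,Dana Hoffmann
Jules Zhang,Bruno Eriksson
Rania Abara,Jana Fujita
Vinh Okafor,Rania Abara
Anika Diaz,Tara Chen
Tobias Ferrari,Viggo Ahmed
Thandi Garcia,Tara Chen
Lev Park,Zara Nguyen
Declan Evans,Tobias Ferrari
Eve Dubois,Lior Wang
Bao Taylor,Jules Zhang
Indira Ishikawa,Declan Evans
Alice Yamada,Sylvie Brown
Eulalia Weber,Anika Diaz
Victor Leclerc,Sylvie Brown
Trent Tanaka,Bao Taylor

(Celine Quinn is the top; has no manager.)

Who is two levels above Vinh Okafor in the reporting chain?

Vinh Okafor reports to Rania Abara, and Rania Abara reports to Jana Fujita. So Vinh Okafor's skip-level manager is Jana Fujita.

Jana Fujita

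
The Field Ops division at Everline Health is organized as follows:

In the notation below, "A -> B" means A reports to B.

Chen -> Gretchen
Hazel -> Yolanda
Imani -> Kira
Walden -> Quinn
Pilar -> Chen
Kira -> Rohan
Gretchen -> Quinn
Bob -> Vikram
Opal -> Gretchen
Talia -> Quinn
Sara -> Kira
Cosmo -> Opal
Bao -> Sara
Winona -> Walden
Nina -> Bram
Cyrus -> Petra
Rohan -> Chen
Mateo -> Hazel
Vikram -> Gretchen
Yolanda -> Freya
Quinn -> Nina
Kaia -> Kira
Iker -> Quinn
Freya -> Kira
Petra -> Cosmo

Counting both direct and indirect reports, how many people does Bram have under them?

25

Bram directly manages Nina. Under Nina: Quinn, Talia, Iker, Walden, Winona, Gretchen, Vikram, Bob, Opal, Cosmo, Petra, Cyrus, Chen, Pilar, Rohan, Kira, Sara, Bao, Kaia, Imani, Freya, Yolanda, Hazel, Mateo (24). That's 25 in total.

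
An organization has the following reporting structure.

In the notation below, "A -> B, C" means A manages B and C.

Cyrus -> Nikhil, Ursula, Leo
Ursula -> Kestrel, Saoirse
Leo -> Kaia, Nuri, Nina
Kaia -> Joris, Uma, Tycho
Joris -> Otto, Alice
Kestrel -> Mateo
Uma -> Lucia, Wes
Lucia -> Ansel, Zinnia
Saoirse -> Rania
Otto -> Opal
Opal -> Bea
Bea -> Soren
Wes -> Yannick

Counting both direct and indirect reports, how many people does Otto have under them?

Otto directly manages Opal. Under Opal: Bea, Soren (2). That's 3 in total.

3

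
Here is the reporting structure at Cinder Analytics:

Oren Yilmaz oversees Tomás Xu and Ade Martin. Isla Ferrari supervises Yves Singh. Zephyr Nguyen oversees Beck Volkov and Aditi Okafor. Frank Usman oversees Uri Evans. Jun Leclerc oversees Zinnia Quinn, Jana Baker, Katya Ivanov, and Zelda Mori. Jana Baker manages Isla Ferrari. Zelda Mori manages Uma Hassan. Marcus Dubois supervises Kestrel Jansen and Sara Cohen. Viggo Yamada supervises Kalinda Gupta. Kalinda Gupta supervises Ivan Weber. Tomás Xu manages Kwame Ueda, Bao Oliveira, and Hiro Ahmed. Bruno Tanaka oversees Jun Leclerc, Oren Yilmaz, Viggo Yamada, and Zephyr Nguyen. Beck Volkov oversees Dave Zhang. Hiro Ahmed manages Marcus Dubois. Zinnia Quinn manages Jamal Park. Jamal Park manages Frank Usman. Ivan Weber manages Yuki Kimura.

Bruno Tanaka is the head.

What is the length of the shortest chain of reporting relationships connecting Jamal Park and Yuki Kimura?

7

Jamal Park is 3 levels below Bruno Tanaka, and Yuki Kimura is 4 levels below Bruno Tanaka (their lowest common manager). The shortest path runs up from Jamal Park to Bruno Tanaka and back down to Yuki Kimura: 3 + 4 = 7 links.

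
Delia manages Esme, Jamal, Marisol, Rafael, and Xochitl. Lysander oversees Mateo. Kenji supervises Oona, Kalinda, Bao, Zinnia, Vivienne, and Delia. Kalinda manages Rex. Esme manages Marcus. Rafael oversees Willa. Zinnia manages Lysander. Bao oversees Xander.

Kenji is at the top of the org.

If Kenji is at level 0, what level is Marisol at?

2

Chain from Marisol up to Kenji: Marisol → Delia → Kenji. That is 2 steps up, so Marisol is 2 levels below Kenji.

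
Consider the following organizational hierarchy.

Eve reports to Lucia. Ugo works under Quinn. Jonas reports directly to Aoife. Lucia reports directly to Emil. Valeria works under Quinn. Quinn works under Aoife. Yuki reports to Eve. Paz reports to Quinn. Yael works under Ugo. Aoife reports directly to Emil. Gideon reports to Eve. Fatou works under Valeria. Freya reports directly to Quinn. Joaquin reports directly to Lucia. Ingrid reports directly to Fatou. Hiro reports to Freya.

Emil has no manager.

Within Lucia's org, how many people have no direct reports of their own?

3

The people in Lucia's organization with no one reporting to them are Joaquin, Gideon, Yuki. That is 3.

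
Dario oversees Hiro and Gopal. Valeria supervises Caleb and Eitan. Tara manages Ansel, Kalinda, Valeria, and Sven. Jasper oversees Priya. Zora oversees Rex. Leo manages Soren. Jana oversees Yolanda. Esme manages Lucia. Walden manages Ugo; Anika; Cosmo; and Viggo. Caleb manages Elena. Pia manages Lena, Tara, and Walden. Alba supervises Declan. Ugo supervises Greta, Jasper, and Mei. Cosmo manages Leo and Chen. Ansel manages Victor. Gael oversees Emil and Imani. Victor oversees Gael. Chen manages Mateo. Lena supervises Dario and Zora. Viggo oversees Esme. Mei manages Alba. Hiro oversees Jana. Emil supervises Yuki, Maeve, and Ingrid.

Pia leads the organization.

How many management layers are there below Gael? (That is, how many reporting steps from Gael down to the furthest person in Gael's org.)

2

The longest chain under Gael runs Gael → Emil → Yuki, which is 2 levels below Gael.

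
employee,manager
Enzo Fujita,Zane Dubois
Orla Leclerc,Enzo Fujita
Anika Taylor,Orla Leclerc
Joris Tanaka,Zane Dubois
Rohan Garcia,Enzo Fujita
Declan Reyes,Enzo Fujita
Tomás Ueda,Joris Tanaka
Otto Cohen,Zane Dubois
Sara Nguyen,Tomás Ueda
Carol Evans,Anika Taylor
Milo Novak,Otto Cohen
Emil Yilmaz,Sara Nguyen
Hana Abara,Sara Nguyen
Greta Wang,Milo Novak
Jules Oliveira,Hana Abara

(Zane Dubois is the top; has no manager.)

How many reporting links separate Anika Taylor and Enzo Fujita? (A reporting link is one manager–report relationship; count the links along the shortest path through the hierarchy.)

Anika Taylor is in Enzo Fujita's organization: the chain from Anika Taylor up to Enzo Fujita is Anika Taylor → Orla Leclerc → Enzo Fujita, which is 2 links.

2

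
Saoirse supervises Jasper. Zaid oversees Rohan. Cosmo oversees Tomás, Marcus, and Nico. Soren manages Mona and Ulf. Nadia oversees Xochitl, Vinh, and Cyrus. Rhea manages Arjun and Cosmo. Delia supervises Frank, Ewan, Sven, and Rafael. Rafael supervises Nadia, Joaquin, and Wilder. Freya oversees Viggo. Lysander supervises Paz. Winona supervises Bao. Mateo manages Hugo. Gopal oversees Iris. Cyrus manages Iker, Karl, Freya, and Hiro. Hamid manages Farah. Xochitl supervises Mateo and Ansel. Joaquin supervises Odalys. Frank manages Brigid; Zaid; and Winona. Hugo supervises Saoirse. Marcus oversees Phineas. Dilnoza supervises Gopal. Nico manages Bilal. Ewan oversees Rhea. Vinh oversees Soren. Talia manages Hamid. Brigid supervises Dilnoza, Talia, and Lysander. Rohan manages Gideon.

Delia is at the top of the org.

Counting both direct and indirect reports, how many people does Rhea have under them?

Rhea directly manages Cosmo, Arjun. Under Cosmo: Nico, Bilal, Marcus, Phineas, Tomás (5). Arjun has no reports. So Rhea's organization is 2 direct reports plus everyone under them: 6 + 1 = 7.

7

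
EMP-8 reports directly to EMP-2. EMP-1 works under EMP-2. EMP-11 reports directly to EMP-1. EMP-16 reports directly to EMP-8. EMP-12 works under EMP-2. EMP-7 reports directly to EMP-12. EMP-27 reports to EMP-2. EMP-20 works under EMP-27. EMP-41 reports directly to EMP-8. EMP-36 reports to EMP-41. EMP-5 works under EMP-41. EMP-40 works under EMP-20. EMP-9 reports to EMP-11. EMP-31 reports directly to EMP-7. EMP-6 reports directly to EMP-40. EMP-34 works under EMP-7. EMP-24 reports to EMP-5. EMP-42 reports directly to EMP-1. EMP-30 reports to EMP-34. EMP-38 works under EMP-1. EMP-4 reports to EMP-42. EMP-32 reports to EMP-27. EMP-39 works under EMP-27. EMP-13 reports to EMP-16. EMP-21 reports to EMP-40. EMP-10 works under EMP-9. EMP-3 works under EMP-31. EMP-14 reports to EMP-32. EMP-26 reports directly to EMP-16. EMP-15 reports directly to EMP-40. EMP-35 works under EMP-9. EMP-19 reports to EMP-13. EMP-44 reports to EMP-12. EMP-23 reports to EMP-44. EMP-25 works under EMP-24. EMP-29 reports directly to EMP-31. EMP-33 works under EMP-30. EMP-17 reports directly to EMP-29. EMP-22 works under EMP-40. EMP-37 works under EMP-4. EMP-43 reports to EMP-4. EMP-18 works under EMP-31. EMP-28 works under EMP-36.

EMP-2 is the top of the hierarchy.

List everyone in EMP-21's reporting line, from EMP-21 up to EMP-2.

EMP-21 reports to EMP-40. EMP-40 reports to EMP-20. EMP-20 reports to EMP-27. EMP-27 reports to EMP-2. EMP-2 is at the top.

EMP-21 -> EMP-40 -> EMP-20 -> EMP-27 -> EMP-2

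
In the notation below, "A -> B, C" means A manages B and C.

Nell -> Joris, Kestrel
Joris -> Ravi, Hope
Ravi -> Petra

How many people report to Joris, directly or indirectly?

3

Joris directly manages Ravi, Hope. Under Ravi: Petra (1). Hope has no reports. So Joris's organization is 2 direct reports plus everyone under them: 2 + 1 = 3.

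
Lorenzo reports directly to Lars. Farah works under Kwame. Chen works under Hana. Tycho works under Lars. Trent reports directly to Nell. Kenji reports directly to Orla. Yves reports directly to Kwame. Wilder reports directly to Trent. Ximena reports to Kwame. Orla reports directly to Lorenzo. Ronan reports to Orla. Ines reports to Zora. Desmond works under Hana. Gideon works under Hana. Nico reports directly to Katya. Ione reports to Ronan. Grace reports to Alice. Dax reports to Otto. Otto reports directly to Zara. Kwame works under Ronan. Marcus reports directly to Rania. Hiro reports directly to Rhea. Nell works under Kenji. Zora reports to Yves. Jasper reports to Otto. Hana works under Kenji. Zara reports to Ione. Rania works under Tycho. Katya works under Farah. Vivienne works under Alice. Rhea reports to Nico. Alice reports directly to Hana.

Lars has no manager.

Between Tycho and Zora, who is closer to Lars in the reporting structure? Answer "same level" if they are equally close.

Tycho is 1 level below Lars; Zora is 6. Tycho is higher.

Tycho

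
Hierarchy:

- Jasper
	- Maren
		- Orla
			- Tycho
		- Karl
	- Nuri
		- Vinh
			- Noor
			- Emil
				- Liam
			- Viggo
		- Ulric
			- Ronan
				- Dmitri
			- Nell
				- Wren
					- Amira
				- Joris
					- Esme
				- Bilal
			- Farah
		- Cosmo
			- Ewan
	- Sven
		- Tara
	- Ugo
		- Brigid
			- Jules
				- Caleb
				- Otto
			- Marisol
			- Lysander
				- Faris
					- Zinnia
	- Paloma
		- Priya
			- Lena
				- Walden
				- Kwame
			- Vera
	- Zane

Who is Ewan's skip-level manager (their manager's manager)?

Nuri

Ewan reports to Cosmo, and Cosmo reports to Nuri. So Ewan's skip-level manager is Nuri.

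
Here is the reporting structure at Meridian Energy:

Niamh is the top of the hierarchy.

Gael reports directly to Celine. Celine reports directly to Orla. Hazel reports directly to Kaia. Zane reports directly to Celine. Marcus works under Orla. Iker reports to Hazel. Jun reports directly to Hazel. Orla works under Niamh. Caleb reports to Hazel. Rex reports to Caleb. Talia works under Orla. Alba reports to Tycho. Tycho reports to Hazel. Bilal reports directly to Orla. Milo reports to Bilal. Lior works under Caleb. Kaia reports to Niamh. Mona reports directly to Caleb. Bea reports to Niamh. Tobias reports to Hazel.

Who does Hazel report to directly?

Hazel reports directly to Kaia.

Kaia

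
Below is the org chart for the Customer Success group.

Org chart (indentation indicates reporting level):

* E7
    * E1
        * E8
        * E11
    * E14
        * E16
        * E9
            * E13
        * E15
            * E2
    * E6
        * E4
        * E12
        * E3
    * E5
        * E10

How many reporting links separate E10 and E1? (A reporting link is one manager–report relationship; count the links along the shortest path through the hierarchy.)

3

E10 is 2 levels below E7, and E1 is 1 level below E7 (their lowest common manager). The shortest path runs up from E10 to E7 and back down to E1: 2 + 1 = 3 links.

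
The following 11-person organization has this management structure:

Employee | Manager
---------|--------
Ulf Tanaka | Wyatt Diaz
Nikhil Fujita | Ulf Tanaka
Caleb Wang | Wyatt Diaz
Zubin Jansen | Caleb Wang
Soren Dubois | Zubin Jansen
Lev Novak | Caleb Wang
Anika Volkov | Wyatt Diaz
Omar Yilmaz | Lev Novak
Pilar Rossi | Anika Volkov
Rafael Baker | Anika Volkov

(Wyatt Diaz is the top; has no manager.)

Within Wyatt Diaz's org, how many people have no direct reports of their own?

5

The people in Wyatt Diaz's organization with no one reporting to them are Rafael Baker, Pilar Rossi, Omar Yilmaz, Soren Dubois, Nikhil Fujita. That is 5.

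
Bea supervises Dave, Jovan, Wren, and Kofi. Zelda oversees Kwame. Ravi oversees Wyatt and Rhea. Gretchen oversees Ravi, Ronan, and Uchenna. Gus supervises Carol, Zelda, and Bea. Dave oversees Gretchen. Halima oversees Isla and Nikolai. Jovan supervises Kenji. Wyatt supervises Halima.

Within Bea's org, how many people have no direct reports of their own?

The people in Bea's organization with no one reporting to them are Kofi, Wren, Kenji, Uchenna, Ronan, Rhea, Nikolai, Isla. That is 8.

8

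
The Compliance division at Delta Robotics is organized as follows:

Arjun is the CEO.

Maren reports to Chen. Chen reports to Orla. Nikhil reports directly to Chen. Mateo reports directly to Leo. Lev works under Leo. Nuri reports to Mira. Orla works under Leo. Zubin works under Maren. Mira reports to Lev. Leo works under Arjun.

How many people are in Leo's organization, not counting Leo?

Leo directly manages Orla, Lev, Mateo. Under Orla: Chen, Nikhil, Maren, Zubin (4). Under Lev: Mira, Nuri (2). Mateo has no reports. So Leo's organization is 3 direct reports plus everyone under them: 5 + 3 + 1 = 9.

9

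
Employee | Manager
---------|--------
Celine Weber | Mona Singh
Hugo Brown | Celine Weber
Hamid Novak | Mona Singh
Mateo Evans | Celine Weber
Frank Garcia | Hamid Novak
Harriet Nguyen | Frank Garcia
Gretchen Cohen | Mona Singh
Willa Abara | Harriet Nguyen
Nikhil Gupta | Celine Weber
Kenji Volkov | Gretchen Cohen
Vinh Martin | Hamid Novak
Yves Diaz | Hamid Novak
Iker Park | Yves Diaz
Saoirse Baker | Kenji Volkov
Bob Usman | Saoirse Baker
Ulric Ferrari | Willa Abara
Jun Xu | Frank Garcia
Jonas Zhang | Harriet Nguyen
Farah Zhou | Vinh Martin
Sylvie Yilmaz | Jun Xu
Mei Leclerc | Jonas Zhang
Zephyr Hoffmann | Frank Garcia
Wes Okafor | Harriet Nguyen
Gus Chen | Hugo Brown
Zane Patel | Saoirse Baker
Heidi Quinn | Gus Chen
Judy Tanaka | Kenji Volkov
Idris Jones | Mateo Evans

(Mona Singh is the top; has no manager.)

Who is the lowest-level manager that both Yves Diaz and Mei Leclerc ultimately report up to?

Hamid Novak

Yves Diaz's chain of managers is Hamid Novak, Mona Singh. Mei Leclerc's chain of managers is Jonas Zhang, Harriet Nguyen, Frank Garcia, Hamid Novak, Mona Singh. The first manager that appears in both chains is Hamid Novak.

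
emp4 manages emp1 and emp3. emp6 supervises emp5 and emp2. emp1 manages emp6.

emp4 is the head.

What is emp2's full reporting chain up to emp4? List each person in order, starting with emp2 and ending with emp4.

emp2 reports to emp6. emp6 reports to emp1. emp1 reports to emp4. emp4 is at the top.

emp2 -> emp6 -> emp1 -> emp4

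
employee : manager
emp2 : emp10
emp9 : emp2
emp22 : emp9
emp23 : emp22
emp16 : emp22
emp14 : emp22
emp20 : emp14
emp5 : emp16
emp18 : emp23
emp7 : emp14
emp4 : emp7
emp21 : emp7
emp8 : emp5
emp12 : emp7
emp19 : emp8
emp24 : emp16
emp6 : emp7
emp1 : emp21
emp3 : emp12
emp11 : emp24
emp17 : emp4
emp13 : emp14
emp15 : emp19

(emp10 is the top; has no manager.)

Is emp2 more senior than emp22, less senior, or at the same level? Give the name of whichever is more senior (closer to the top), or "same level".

emp2

emp2 is 1 level below emp10; emp22 is 3. emp2 is higher.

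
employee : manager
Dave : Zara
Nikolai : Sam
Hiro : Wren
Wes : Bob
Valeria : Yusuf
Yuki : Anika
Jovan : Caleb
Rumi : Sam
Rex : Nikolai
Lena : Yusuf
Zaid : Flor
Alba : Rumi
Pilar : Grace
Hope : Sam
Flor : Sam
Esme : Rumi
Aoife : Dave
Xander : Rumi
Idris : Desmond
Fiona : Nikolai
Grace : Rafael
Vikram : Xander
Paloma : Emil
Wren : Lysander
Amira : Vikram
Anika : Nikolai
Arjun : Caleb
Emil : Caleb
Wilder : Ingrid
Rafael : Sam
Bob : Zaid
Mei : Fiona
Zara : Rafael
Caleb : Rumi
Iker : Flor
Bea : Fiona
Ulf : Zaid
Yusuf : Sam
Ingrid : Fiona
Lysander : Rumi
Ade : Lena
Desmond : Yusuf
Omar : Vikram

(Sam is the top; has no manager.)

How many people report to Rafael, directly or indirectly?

Rafael directly manages Zara, Grace. Under Zara: Dave, Aoife (2). Under Grace: Pilar (1). So Rafael's organization is 2 direct reports plus everyone under them: 3 + 2 = 5.

5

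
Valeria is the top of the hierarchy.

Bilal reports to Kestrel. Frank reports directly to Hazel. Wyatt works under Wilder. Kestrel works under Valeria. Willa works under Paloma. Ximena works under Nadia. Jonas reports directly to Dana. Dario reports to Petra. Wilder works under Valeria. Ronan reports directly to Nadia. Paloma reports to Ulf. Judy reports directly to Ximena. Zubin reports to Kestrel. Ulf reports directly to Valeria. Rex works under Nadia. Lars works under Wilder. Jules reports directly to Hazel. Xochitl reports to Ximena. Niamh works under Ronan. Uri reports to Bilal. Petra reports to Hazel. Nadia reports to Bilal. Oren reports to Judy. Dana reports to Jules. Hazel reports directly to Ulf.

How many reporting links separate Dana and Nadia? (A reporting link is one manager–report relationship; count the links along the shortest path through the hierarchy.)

7

Dana is 4 levels below Valeria, and Nadia is 3 levels below Valeria (their lowest common manager). The shortest path runs up from Dana to Valeria and back down to Nadia: 4 + 3 = 7 links.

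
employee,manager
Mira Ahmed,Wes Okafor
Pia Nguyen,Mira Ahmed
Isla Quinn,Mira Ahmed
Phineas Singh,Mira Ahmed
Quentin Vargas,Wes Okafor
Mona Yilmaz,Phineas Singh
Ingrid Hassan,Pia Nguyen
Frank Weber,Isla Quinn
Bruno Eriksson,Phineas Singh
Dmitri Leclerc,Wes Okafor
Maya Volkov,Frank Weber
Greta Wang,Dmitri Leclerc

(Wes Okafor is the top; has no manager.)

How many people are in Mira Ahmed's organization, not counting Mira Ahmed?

8

Mira Ahmed directly manages Pia Nguyen, Isla Quinn, Phineas Singh. Under Pia Nguyen: Ingrid Hassan (1). Under Isla Quinn: Frank Weber, Maya Volkov (2). Under Phineas Singh: Bruno Eriksson, Mona Yilmaz (2). So Mira Ahmed's organization is 3 direct reports plus everyone under them: 2 + 3 + 3 = 8.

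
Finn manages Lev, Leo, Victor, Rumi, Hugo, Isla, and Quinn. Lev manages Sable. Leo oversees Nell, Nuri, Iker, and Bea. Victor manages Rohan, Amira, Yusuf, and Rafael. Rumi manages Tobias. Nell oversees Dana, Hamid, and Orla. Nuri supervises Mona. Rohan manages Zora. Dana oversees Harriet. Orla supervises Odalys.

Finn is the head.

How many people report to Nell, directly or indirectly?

5

Nell directly manages Dana, Hamid, Orla. Under Dana: Harriet (1). Hamid has no reports. Under Orla: Odalys (1). So Nell's organization is 3 direct reports plus everyone under them: 2 + 1 + 2 = 5.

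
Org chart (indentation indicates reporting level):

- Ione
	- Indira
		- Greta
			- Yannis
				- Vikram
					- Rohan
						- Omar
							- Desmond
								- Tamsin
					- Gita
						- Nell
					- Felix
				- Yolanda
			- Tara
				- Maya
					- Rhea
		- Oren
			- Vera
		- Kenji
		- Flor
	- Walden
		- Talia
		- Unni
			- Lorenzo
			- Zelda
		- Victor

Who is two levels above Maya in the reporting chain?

Maya reports to Tara, and Tara reports to Greta. So Maya's skip-level manager is Greta.

Greta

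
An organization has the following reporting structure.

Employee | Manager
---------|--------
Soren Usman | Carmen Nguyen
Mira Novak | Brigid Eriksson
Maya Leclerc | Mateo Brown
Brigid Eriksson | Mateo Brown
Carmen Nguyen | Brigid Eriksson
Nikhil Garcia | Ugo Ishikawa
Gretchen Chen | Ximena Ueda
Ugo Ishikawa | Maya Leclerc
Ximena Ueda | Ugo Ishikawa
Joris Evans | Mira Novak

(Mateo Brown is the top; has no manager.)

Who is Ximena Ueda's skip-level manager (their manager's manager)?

Maya Leclerc

Ximena Ueda reports to Ugo Ishikawa, and Ugo Ishikawa reports to Maya Leclerc. So Ximena Ueda's skip-level manager is Maya Leclerc.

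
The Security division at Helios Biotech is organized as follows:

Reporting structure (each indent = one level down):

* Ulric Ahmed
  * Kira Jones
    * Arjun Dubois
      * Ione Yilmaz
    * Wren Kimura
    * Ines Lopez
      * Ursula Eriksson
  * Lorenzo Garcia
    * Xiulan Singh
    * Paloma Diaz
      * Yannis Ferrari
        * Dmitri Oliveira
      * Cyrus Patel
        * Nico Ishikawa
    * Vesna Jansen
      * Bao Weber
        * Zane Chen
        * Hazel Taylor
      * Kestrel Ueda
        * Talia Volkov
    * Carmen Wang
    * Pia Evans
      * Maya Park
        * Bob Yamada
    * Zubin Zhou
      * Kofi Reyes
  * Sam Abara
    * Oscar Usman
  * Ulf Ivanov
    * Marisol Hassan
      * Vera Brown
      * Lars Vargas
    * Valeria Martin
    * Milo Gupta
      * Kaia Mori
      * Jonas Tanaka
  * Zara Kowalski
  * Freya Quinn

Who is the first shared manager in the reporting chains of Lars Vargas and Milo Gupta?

Lars Vargas's chain of managers is Marisol Hassan, Ulf Ivanov, Ulric Ahmed. Milo Gupta's chain of managers is Ulf Ivanov, Ulric Ahmed. The first manager that appears in both chains is Ulf Ivanov.

Ulf Ivanov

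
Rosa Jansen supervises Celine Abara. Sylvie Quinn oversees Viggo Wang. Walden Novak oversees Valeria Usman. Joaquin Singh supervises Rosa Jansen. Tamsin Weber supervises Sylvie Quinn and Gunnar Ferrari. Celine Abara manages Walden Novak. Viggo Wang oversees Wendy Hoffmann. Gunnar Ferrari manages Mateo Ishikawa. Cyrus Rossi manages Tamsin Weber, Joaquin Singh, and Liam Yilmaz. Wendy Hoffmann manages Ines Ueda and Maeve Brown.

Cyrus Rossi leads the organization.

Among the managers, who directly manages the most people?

Cyrus Rossi

Direct-report counts: Cyrus Rossi has 3; Joaquin Singh has 1; Rosa Jansen has 1; Celine Abara has 1; Walden Novak has 1; Tamsin Weber has 2; Gunnar Ferrari has 1; Sylvie Quinn has 1; Viggo Wang has 1; Wendy Hoffmann has 2. The largest is 3, held by Cyrus Rossi.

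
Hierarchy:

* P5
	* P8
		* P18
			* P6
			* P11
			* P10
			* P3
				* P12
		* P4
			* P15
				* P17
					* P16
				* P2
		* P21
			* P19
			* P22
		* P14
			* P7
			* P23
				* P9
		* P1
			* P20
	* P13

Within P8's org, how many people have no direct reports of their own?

11

The people in P8's organization with no one reporting to them are P20, P9, P7, P22, P19, P2, P16, P12, P10, P11, P6. That is 11.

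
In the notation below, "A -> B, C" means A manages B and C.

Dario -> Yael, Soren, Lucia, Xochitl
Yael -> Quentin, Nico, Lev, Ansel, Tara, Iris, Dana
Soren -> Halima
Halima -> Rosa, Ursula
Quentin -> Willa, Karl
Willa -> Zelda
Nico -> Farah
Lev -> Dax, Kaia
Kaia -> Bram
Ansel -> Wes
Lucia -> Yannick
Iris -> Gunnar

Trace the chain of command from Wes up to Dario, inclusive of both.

Wes reports to Ansel. Ansel reports to Yael. Yael reports to Dario. Dario is at the top.

Wes -> Ansel -> Yael -> Dario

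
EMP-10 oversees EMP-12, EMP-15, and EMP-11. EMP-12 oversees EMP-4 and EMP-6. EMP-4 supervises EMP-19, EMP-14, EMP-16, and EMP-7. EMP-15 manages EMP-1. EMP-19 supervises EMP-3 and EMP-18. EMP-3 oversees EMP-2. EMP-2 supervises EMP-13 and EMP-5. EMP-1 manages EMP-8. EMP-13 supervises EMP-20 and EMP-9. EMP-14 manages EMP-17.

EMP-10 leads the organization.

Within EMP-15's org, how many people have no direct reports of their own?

The only person in EMP-15's organization with no one reporting to them is EMP-8. That is 1.

1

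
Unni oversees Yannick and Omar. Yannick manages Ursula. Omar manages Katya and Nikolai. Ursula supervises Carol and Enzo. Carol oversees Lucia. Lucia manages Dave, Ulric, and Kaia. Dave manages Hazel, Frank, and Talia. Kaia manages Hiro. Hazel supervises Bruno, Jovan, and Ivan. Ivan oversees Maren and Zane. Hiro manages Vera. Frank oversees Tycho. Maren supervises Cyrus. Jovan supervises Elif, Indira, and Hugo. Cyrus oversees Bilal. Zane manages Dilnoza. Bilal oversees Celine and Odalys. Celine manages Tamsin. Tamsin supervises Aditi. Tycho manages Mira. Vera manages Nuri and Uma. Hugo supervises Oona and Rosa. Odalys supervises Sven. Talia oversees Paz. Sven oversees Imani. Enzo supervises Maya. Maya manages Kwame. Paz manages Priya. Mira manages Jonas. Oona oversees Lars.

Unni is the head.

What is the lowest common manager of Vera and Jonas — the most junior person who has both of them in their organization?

Vera's chain of managers is Hiro, Kaia, Lucia, Carol, Ursula, Yannick, Unni. Jonas's chain of managers is Mira, Tycho, Frank, Dave, Lucia, Carol, Ursula, Yannick, Unni. The first manager that appears in both chains is Lucia.

Lucia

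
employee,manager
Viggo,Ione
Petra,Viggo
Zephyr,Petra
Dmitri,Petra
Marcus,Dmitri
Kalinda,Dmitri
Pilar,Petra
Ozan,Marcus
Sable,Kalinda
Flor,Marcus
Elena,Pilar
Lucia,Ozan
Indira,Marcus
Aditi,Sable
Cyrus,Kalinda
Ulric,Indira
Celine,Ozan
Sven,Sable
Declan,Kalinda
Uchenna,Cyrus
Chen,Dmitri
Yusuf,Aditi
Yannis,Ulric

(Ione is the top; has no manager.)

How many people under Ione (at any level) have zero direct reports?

11

The people in Ione's organization with no one reporting to them are Elena, Chen, Declan, Uchenna, Sven, Yusuf, Yannis, Flor, Celine, Lucia, Zephyr. That is 11.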